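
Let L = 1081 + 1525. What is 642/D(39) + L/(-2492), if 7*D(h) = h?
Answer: 1849569/16198 ≈ 114.19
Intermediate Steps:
D(h) = h/7
L = 2606
642/D(39) + L/(-2492) = 642/(((1/7)*39)) + 2606/(-2492) = 642/(39/7) + 2606*(-1/2492) = 642*(7/39) - 1303/1246 = 1498/13 - 1303/1246 = 1849569/16198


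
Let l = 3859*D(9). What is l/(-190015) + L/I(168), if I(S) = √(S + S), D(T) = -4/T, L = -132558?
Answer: 15436/1710135 - 22093*√21/14 ≈ -7231.6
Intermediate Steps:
I(S) = √2*√S (I(S) = √(2*S) = √2*√S)
l = -15436/9 (l = 3859*(-4/9) = -15436/9 ≈ -1715.1)
l/(-190015) + L/I(168) = -15436/9/(-190015) - 132558*√21/84 = -15436/9*(-1/190015) - 132558*√21/84 = 15436/1710135 - 132558*√21/84 = 15436/1710135 - 22093*√21/14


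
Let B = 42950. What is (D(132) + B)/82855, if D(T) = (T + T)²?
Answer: 112646/82855 ≈ 1.3596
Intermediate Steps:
D(T) = 4*T² (D(T) = (2*T)² = 4*T²)
(D(132) + B)/82855 = (4*132² + 42950)/82855 = (4*17424 + 42950)*(1/82855) = (69696 + 42950)*(1/82855) = 112646*(1/82855) = 112646/82855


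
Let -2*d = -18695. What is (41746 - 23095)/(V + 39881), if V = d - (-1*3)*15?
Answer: 12434/32849 ≈ 0.37852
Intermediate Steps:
d = 18695/2 (d = -½*(-18695) = 18695/2 ≈ 9347.5)
V = 18785/2 (V = 18695/2 - (-1*3)*15 = 18695/2 - (-3)*15 = 18695/2 - 1*(-45) = 18695/2 + 45 = 18785/2 ≈ 9392.5)
(41746 - 23095)/(V + 39881) = (41746 - 23095)/(18785/2 + 39881) = 18651/(98547/2) = 18651*(2/98547) = 12434/32849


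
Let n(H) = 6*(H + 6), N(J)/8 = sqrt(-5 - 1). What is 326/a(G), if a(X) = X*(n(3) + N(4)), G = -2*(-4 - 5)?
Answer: 163/550 - 326*I*sqrt(6)/7425 ≈ 0.29636 - 0.10755*I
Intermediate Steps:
N(J) = 8*I*sqrt(6) (N(J) = 8*sqrt(-5 - 1) = 8*sqrt(-6) = 8*(I*sqrt(6)) = 8*I*sqrt(6))
G = 18 (G = -2*(-9) = 18)
n(H) = 36 + 6*H (n(H) = 6*(6 + H) = 36 + 6*H)
a(X) = X*(54 + 8*I*sqrt(6)) (a(X) = X*((36 + 6*3) + 8*I*sqrt(6)) = X*((36 + 18) + 8*I*sqrt(6)) = X*(54 + 8*I*sqrt(6)))
326/a(G) = 326/((2*18*(27 + 4*I*sqrt(6)))) = 326/(972 + 144*I*sqrt(6))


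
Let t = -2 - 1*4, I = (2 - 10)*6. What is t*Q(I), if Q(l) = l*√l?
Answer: 1152*I*√3 ≈ 1995.3*I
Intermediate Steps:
I = -48 (I = -8*6 = -48)
Q(l) = l^(3/2)
t = -6 (t = -2 - 4 = -6)
t*Q(I) = -(-1152)*I*√3 = 1152*I*√3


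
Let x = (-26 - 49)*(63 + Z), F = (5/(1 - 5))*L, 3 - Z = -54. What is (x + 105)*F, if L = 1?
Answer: 44475/4 ≈ 11119.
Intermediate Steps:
Z = 57 (Z = 3 - 1*(-54) = 3 + 54 = 57)
F = -5/4 (F = (5/(1 - 5))*1 = (5/(-4))*1 = (5*(-¼))*1 = -5/4*1 = -5/4 ≈ -1.2500)
x = -9000 (x = (-26 - 49)*(63 + 57) = -75*120 = -9000)
(x + 105)*F = (-9000 + 105)*(-5/4) = -8895*(-5/4) = 44475/4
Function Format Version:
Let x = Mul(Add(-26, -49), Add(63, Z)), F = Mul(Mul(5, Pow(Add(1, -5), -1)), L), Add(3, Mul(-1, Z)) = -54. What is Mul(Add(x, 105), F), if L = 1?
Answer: Rational(44475, 4) ≈ 11119.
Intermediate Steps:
Z = 57 (Z = Add(3, Mul(-1, -54)) = Add(3, 54) = 57)
F = Rational(-5, 4) (F = Mul(Mul(5, Pow(Add(1, -5), -1)), 1) = Mul(Mul(5, Pow(-4, -1)), 1) = Mul(Mul(5, Rational(-1, 4)), 1) = Mul(Rational(-5, 4), 1) = Rational(-5, 4) ≈ -1.2500)
x = -9000 (x = Mul(Add(-26, -49), Add(63, 57)) = Mul(-75, 120) = -9000)
Mul(Add(x, 105), F) = Mul(Add(-9000, 105), Rational(-5, 4)) = Mul(-8895, Rational(-5, 4)) = Rational(44475, 4)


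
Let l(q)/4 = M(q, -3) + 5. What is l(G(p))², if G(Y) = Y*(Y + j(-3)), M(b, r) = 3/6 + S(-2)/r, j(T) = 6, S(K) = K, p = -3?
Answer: 5476/9 ≈ 608.44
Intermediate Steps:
M(b, r) = ½ - 2/r (M(b, r) = 3/6 - 2/r = 3*(⅙) - 2/r = ½ - 2/r)
G(Y) = Y*(6 + Y) (G(Y) = Y*(Y + 6) = Y*(6 + Y))
l(q) = 74/3 (l(q) = 4*((½)*(-4 - 3)/(-3) + 5) = 4*((½)*(-⅓)*(-7) + 5) = 4*(7/6 + 5) = 4*(37/6) = 74/3)
l(G(p))² = (74/3)² = 5476/9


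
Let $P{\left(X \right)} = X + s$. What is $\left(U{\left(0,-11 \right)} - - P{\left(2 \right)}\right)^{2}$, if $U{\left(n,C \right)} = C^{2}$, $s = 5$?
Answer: $16384$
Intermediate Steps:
$P{\left(X \right)} = 5 + X$ ($P{\left(X \right)} = X + 5 = 5 + X$)
$\left(U{\left(0,-11 \right)} - - P{\left(2 \right)}\right)^{2} = \left(\left(-11\right)^{2} + \left(- 0 \left(-2\right) + \left(5 + 2\right)\right)\right)^{2} = \left(121 + \left(\left(-1\right) 0 + 7\right)\right)^{2} = \left(121 + \left(0 + 7\right)\right)^{2} = \left(121 + 7\right)^{2} = 128^{2} = 16384$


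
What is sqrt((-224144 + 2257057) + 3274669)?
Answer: 7*sqrt(108318) ≈ 2303.8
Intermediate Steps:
sqrt((-224144 + 2257057) + 3274669) = sqrt(2032913 + 3274669) = sqrt(5307582) = 7*sqrt(108318)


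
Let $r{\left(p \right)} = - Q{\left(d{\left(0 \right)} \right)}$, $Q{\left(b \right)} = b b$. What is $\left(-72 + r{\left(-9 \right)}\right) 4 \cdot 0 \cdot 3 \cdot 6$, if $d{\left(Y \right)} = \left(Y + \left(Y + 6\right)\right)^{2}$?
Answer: $0$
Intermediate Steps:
$d{\left(Y \right)} = \left(6 + 2 Y\right)^{2}$ ($d{\left(Y \right)} = \left(Y + \left(6 + Y\right)\right)^{2} = \left(6 + 2 Y\right)^{2}$)
$Q{\left(b \right)} = b^{2}$
$r{\left(p \right)} = -1296$ ($r{\left(p \right)} = - \left(4 \left(3 + 0\right)^{2}\right)^{2} = - \left(4 \cdot 3^{2}\right)^{2} = - \left(4 \cdot 9\right)^{2} = - 36^{2} = \left(-1\right) 1296 = -1296$)
$\left(-72 + r{\left(-9 \right)}\right) 4 \cdot 0 \cdot 3 \cdot 6 = \left(-72 - 1296\right) 4 \cdot 0 \cdot 3 \cdot 6 = - 1368 \cdot 0 \cdot 3 \cdot 6 = - 1368 \cdot 0 \cdot 6 = \left(-1368\right) 0 = 0$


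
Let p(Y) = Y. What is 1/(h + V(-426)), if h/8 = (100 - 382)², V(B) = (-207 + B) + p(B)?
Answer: 1/635133 ≈ 1.5745e-6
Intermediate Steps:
V(B) = -207 + 2*B (V(B) = (-207 + B) + B = -207 + 2*B)
h = 636192 (h = 8*(100 - 382)² = 8*(-282)² = 8*79524 = 636192)
1/(h + V(-426)) = 1/(636192 + (-207 + 2*(-426))) = 1/(636192 + (-207 - 852)) = 1/(636192 - 1059) = 1/635133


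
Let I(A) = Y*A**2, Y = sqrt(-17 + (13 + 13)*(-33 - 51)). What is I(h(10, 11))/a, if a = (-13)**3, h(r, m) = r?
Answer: -100*I*sqrt(2201)/2197 ≈ -2.1354*I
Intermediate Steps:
Y = I*sqrt(2201) (Y = sqrt(-17 + 26*(-84)) = sqrt(-17 - 2184) = sqrt(-2201) = I*sqrt(2201) ≈ 46.915*I)
a = -2197
I(A) = I*sqrt(2201)*A**2 (I(A) = (I*sqrt(2201))*A**2 = I*sqrt(2201)*A**2)
I(h(10, 11))/a = (I*sqrt(2201)*10**2)/(-2197) = (I*sqrt(2201)*100)*(-1/2197) = (100*I*sqrt(2201))*(-1/2197) = -100*I*sqrt(2201)/2197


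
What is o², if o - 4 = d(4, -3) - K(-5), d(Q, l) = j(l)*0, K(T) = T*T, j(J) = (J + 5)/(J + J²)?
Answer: 441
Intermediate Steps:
j(J) = (5 + J)/(J + J²)
K(T) = T²
d(Q, l) = 0 (d(Q, l) = ((5 + l)/(l*(1 + l)))*0 = 0)
o = -21 (o = 4 + (0 - 1*(-5)²) = 4 + (0 - 1*25) = 4 + (0 - 25) = 4 - 25 = -21)
o² = (-21)² = 441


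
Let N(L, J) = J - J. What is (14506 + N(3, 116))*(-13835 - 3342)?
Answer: -249169562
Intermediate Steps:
N(L, J) = 0
(14506 + N(3, 116))*(-13835 - 3342) = (14506 + 0)*(-13835 - 3342) = 14506*(-17177) = -249169562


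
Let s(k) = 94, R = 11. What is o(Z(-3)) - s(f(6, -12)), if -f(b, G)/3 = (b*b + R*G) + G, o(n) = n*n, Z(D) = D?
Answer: -85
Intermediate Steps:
o(n) = n²
f(b, G) = -36*G - 3*b² (f(b, G) = -3*((b*b + 11*G) + G) = -3*((b² + 11*G) + G) = -3*(b² + 12*G) = -36*G - 3*b²)
o(Z(-3)) - s(f(6, -12)) = (-3)² - 1*94 = 9 - 94 = -85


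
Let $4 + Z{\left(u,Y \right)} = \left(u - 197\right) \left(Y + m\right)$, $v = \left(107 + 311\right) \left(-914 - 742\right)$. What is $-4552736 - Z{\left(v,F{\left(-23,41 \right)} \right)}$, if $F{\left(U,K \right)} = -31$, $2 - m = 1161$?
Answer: $-828514682$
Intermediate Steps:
$m = -1159$ ($m = 2 - 1161 = -1159$)
$v = -692208$ ($v = 418 \left(-1656\right) = -692208$)
$Z{\left(u,Y \right)} = -4 + \left(-1159 + Y\right) \left(-197 + u\right)$ ($Z{\left(u,Y \right)} = -4 + \left(u - 197\right) \left(Y - 1159\right) = -4 + \left(-197 + u\right) \left(-1159 + Y\right) = -4 + \left(-1159 + Y\right) \left(-197 + u\right)$)
$-4552736 - Z{\left(v,F{\left(-23,41 \right)} \right)} = -4552736 - \left(228319 - -802269072 - -6107 - -21458448\right) = -4552736 - \left(228319 + 802269072 + 6107 + 21458448\right) = -4552736 - 823961946 = -828514682$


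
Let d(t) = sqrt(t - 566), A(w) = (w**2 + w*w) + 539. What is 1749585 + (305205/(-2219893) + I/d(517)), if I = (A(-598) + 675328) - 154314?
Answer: 3883891189200/2219893 - 1236761*I/7 ≈ 1.7496e+6 - 1.7668e+5*I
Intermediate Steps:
A(w) = 539 + 2*w**2 (A(w) = (w**2 + w**2) + 539 = 2*w**2 + 539 = 539 + 2*w**2)
d(t) = sqrt(-566 + t)
I = 1236761 (I = ((539 + 2*(-598)**2) + 675328) - 154314 = ((539 + 2*357604) + 675328) - 154314 = ((539 + 715208) + 675328) - 154314 = (715747 + 675328) - 154314 = 1391075 - 154314 = 1236761)
1749585 + (305205/(-2219893) + I/d(517)) = 1749585 + (305205/(-2219893) + 1236761/(sqrt(-566 + 517))) = 1749585 + (305205*(-1/2219893) + 1236761/(sqrt(-49))) = 1749585 + (-305205/2219893 + 1236761/((7*I))) = 1749585 + (-305205/2219893 + 1236761*(-I/7)) = 1749585 + (-305205/2219893 - 1236761*I/7) = 3883891189200/2219893 - 1236761*I/7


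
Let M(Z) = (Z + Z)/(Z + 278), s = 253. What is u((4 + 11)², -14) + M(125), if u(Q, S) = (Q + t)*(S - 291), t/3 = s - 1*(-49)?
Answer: -139016615/403 ≈ -3.4495e+5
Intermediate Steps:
t = 906 (t = 3*(253 - 1*(-49)) = 3*(253 + 49) = 3*302 = 906)
u(Q, S) = (-291 + S)*(906 + Q) (u(Q, S) = (Q + 906)*(S - 291) = (906 + Q)*(-291 + S) = (-291 + S)*(906 + Q))
M(Z) = 2*Z/(278 + Z) (M(Z) = (2*Z)/(278 + Z) = 2*Z/(278 + Z))
u((4 + 11)², -14) + M(125) = (-263646 - 291*(4 + 11)² + 906*(-14) + (4 + 11)²*(-14)) + 2*125/(278 + 125) = (-263646 - 291*15² - 12684 + 15²*(-14)) + 2*125/403 = (-263646 - 291*225 - 12684 + 225*(-14)) + 2*125*(1/403) = (-263646 - 65475 - 12684 - 3150) + 250/403 = -344955 + 250/403 = -139016615/403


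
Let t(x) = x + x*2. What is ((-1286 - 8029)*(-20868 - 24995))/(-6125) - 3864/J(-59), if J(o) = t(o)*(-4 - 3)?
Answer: -5041348771/72275 ≈ -69752.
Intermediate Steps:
t(x) = 3*x (t(x) = x + 2*x = 3*x)
J(o) = -21*o (J(o) = (3*o)*(-4 - 3) = (3*o)*(-7) = -21*o)
((-1286 - 8029)*(-20868 - 24995))/(-6125) - 3864/J(-59) = ((-1286 - 8029)*(-20868 - 24995))/(-6125) - 3864/((-21*(-59))) = -9315*(-45863)*(-1/6125) - 3864/1239 = 427213845*(-1/6125) - 3864*1/1239 = -85442769/1225 - 184/59 = -5041348771/72275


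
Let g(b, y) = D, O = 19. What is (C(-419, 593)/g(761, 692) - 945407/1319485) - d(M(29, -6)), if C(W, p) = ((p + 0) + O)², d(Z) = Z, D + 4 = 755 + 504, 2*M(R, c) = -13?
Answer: 201512961177/662381470 ≈ 304.23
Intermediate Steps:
M(R, c) = -13/2 (M(R, c) = (½)*(-13) = -13/2)
D = 1255 (D = -4 + (755 + 504) = -4 + 1259 = 1255)
C(W, p) = (19 + p)² (C(W, p) = ((p + 0) + 19)² = (p + 19)² = (19 + p)²)
g(b, y) = 1255
(C(-419, 593)/g(761, 692) - 945407/1319485) - d(M(29, -6)) = ((19 + 593)²/1255 - 945407/1319485) - 1*(-13/2) = (612²*(1/1255) - 945407*1/1319485) + 13/2 = (374544*(1/1255) - 945407/1319485) + 13/2 = (374544/1255 - 945407/1319485) + 13/2 = 98603740811/331190735 + 13/2 = 201512961177/662381470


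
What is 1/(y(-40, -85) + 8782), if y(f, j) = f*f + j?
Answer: 1/10297 ≈ 9.7116e-5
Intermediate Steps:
y(f, j) = j + f² (y(f, j) = f² + j = j + f²)
1/(y(-40, -85) + 8782) = 1/((-85 + (-40)²) + 8782) = 1/((-85 + 1600) + 8782) = 1/(1515 + 8782) = 1/10297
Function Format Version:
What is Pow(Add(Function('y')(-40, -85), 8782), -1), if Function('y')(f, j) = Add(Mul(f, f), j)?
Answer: Rational(1, 10297) ≈ 9.7116e-5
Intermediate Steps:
Function('y')(f, j) = Add(j, Pow(f, 2)) (Function('y')(f, j) = Add(Pow(f, 2), j) = Add(j, Pow(f, 2)))
Pow(Add(Function('y')(-40, -85), 8782), -1) = Pow(Add(Add(-85, Pow(-40, 2)), 8782), -1) = Pow(Add(Add(-85, 1600), 8782), -1) = Pow(Add(1515, 8782), -1) = Pow(10297, -1) = Rational(1, 10297)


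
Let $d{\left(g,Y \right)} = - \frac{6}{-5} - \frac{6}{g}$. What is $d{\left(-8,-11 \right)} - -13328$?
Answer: $\frac{266599}{20} \approx 13330.0$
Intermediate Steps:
$d{\left(g,Y \right)} = \frac{6}{5} - \frac{6}{g}$ ($d{\left(g,Y \right)} = \left(-6\right) \left(- \frac{1}{5}\right) - \frac{6}{g} = \frac{6}{5} - \frac{6}{g}$)
$d{\left(-8,-11 \right)} - -13328 = \left(\frac{6}{5} - \frac{6}{-8}\right) - -13328 = \left(\frac{6}{5} - - \frac{3}{4}\right) + 13328 = \left(\frac{6}{5} + \frac{3}{4}\right) + 13328 = \frac{39}{20} + 13328 = \frac{266599}{20}$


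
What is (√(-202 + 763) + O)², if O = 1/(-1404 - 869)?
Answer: 2898422770/5166529 - 2*√561/2273 ≈ 560.98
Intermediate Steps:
O = -1/2273 (O = 1/(-2273) = -1/2273 ≈ -0.00043995)
(√(-202 + 763) + O)² = (√(-202 + 763) - 1/2273)² = (√561 - 1/2273)² = (-1/2273 + √561)²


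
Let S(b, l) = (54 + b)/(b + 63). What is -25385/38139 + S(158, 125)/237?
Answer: -146833853/221956267 ≈ -0.66154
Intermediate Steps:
S(b, l) = (54 + b)/(63 + b)
-25385/38139 + S(158, 125)/237 = -25385/38139 + ((54 + 158)/(63 + 158))/237 = -25385*1/38139 + (212/221)*(1/237) = -25385/38139 + ((1/221)*212)*(1/237) = -25385/38139 + (212/221)*(1/237) = -25385/38139 + 212/52377 = -146833853/221956267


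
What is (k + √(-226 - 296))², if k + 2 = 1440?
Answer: 2067322 + 8628*I*√58 ≈ 2.0673e+6 + 65709.0*I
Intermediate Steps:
k = 1438 (k = -2 + 1440 = 1438)
(k + √(-226 - 296))² = (1438 + √(-226 - 296))² = (1438 + √(-522))² = (1438 + 3*I*√58)²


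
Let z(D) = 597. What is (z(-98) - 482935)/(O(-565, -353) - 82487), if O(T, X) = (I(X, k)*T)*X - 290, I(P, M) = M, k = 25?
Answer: -241169/2451674 ≈ -0.098369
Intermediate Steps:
O(T, X) = -290 + 25*T*X (O(T, X) = (25*T)*X - 290 = 25*T*X - 290 = -290 + 25*T*X)
(z(-98) - 482935)/(O(-565, -353) - 82487) = (597 - 482935)/((-290 + 25*(-565)*(-353)) - 82487) = -482338/((-290 + 4986125) - 82487) = -482338/(4985835 - 82487) = -482338/4903348 = -482338*1/4903348 = -241169/2451674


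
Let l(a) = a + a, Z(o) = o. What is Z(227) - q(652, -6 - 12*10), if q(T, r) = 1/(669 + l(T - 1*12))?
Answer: 442422/1949 ≈ 227.00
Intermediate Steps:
l(a) = 2*a
q(T, r) = 1/(645 + 2*T) (q(T, r) = 1/(669 + 2*(T - 1*12)) = 1/(669 + 2*(T - 12)) = 1/(669 + 2*(-12 + T)) = 1/(669 + (-24 + 2*T)) = 1/(645 + 2*T))
Z(227) - q(652, -6 - 12*10) = 227 - 1/(645 + 2*652) = 227 - 1/(645 + 1304) = 227 - 1/1949 = 442422/1949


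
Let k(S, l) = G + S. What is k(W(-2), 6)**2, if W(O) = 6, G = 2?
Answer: 64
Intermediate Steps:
k(S, l) = 2 + S
k(W(-2), 6)**2 = (2 + 6)**2 = 8**2 = 64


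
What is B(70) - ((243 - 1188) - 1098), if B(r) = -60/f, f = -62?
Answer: 63363/31 ≈ 2044.0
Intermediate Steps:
B(r) = 30/31 (B(r) = -60/(-62) = -60*(-1/62) = 30/31)
B(70) - ((243 - 1188) - 1098) = 30/31 - ((243 - 1188) - 1098) = 30/31 - (-945 - 1098) = 30/31 - 1*(-2043) = 30/31 + 2043 = 63363/31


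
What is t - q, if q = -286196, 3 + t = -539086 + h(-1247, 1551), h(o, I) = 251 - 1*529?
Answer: -253171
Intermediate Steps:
h(o, I) = -278 (h(o, I) = 251 - 529 = -278)
t = -539367 (t = -3 + (-539086 - 278) = -3 - 539364 = -539367)
t - q = -539367 - 1*(-286196) = -539367 + 286196 = -253171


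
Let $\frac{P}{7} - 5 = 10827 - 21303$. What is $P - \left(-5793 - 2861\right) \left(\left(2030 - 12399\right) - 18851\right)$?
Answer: $-252943177$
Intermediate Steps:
$P = -73297$ ($P = 35 + 7 \left(10827 - 21303\right) = 35 + 7 \left(-10476\right) = 35 - 73332 = -73297$)
$P - \left(-5793 - 2861\right) \left(\left(2030 - 12399\right) - 18851\right) = -73297 - \left(-5793 - 2861\right) \left(\left(2030 - 12399\right) - 18851\right) = -73297 - - 8654 \left(\left(2030 - 12399\right) - 18851\right) = -73297 - - 8654 \left(-10369 - 18851\right) = -73297 - \left(-8654\right) \left(-29220\right) = -73297 - 252869880 = -252943177$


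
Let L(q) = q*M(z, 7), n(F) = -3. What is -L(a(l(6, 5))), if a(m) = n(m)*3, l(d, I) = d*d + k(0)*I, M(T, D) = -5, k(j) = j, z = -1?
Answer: -45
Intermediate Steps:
l(d, I) = d² (l(d, I) = d*d + 0*I = d² + 0 = d²)
a(m) = -9 (a(m) = -3*3 = -9)
L(q) = -5*q (L(q) = q*(-5) = -5*q)
-L(a(l(6, 5))) = -(-5)*(-9) = -1*45 = -45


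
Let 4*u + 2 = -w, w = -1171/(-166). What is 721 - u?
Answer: 480247/664 ≈ 723.26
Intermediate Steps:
w = 1171/166 (w = -1171*(-1/166) = 1171/166 ≈ 7.0542)
u = -1503/664 (u = -½ + (-1*1171/166)/4 = -½ + (¼)*(-1171/166) = -½ - 1171/664 = -1503/664 ≈ -2.2636)
721 - u = 721 - 1*(-1503/664) = 721 + 1503/664 = 480247/664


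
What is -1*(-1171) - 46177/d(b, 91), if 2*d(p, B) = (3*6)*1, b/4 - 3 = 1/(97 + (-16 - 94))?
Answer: -35638/9 ≈ -3959.8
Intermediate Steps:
b = 152/13 (b = 12 + 4/(97 + (-16 - 94)) = 12 + 4/(97 - 110) = 12 + 4/(-13) = 12 + 4*(-1/13) = 12 - 4/13 = 152/13 ≈ 11.692)
d(p, B) = 9 (d(p, B) = ((3*6)*1)/2 = (18*1)/2 = (1/2)*18 = 9)
-1*(-1171) - 46177/d(b, 91) = -1*(-1171) - 46177/9 = 1171 - 46177*1/9 = 1171 - 46177/9 = -35638/9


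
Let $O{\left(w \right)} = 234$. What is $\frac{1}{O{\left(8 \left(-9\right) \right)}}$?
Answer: $\frac{1}{234} \approx 0.0042735$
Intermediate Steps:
$\frac{1}{O{\left(8 \left(-9\right) \right)}} = \frac{1}{234}$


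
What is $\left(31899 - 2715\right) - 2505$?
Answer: $26679$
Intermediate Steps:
$\left(31899 - 2715\right) - 2505 = 29184 - 2505 = 26679$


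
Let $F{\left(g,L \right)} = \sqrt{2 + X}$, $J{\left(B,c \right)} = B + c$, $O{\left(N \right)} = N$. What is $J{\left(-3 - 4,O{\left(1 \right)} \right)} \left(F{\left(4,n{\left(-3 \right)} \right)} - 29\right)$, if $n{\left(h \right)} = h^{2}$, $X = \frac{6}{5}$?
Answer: $174 - \frac{24 \sqrt{5}}{5} \approx 163.27$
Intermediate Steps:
$X = \frac{6}{5}$ ($X = 6 \cdot \frac{1}{5} = \frac{6}{5} \approx 1.2$)
$F{\left(g,L \right)} = \frac{4 \sqrt{5}}{5}$ ($F{\left(g,L \right)} = \sqrt{2 + \frac{6}{5}} = \sqrt{\frac{16}{5}} = \frac{4 \sqrt{5}}{5}$)
$J{\left(-3 - 4,O{\left(1 \right)} \right)} \left(F{\left(4,n{\left(-3 \right)} \right)} - 29\right) = \left(\left(-3 - 4\right) + 1\right) \left(\frac{4 \sqrt{5}}{5} - 29\right) = \left(\left(-3 - 4\right) + 1\right) \left(-29 + \frac{4 \sqrt{5}}{5}\right) = \left(-7 + 1\right) \left(-29 + \frac{4 \sqrt{5}}{5}\right) = - 6 \left(-29 + \frac{4 \sqrt{5}}{5}\right) = 174 - \frac{24 \sqrt{5}}{5}$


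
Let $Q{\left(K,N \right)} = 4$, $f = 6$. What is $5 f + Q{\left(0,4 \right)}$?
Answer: $34$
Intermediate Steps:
$5 f + Q{\left(0,4 \right)} = 5 \cdot 6 + 4 = 30 + 4 = 34$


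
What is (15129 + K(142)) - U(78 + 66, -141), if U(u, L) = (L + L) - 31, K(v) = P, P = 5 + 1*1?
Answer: 15448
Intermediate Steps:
P = 6 (P = 5 + 1 = 6)
K(v) = 6
U(u, L) = -31 + 2*L (U(u, L) = 2*L - 31 = -31 + 2*L)
(15129 + K(142)) - U(78 + 66, -141) = (15129 + 6) - (-31 + 2*(-141)) = 15135 - (-31 - 282) = 15135 - 1*(-313) = 15135 + 313 = 15448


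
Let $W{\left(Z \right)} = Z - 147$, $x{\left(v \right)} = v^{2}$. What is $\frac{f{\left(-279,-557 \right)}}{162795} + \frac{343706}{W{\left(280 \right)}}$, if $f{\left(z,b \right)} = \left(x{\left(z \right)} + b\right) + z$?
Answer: $\frac{11192771987}{4330347} \approx 2584.7$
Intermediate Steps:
$f{\left(z,b \right)} = b + z + z^{2}$ ($f{\left(z,b \right)} = \left(z^{2} + b\right) + z = \left(b + z^{2}\right) + z = b + z + z^{2}$)
$W{\left(Z \right)} = -147 + Z$
$\frac{f{\left(-279,-557 \right)}}{162795} + \frac{343706}{W{\left(280 \right)}} = \frac{-557 - 279 + \left(-279\right)^{2}}{162795} + \frac{343706}{-147 + 280} = \left(-557 - 279 + 77841\right) \frac{1}{162795} + \frac{343706}{133} = 77005 \cdot \frac{1}{162795} + 343706 \cdot \frac{1}{133} = \frac{15401}{32559} + \frac{343706}{133} = \frac{11192771987}{4330347}$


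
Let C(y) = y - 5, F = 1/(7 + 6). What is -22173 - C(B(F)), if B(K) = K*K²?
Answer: -48703097/2197 ≈ -22168.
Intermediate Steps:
F = 1/13 ≈ 0.076923
B(K) = K³
C(y) = -5 + y
-22173 - C(B(F)) = -22173 - (-5 + (1/13)³) = -22173 - (-5 + 1/2197) = -22173 - 1*(-10984/2197) = -22173 + 10984/2197 = -48703097/2197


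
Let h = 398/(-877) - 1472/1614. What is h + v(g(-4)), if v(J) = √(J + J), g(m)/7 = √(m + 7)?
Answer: -966658/707739 + 3^(¼)*√14 ≈ 3.5585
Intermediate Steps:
g(m) = 7*√(7 + m) (g(m) = 7*√(m + 7) = 7*√(7 + m))
h = -966658/707739 (h = 398*(-1/877) - 1472*1/1614 = -398/877 - 736/807 = -966658/707739 ≈ -1.3658)
v(J) = √2*√J (v(J) = √(2*J) = √2*√J)
h + v(g(-4)) = -966658/707739 + √2*√(7*√(7 - 4)) = -966658/707739 + √2*√(7*√3) = -966658/707739 + √2*(3^(¼)*√7) = -966658/707739 + 3^(¼)*√14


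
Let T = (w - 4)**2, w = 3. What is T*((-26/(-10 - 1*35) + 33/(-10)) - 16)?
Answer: -337/18 ≈ -18.722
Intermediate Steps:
T = 1 (T = (3 - 4)**2 = (-1)**2 = 1)
T*((-26/(-10 - 1*35) + 33/(-10)) - 16) = 1*((-26/(-10 - 1*35) + 33/(-10)) - 16) = 1*((-26/(-10 - 35) + 33*(-1/10)) - 16) = 1*((-26/(-45) - 33/10) - 16) = 1*((-26*(-1/45) - 33/10) - 16) = 1*((26/45 - 33/10) - 16) = 1*(-49/18 - 16) = 1*(-337/18) = -337/18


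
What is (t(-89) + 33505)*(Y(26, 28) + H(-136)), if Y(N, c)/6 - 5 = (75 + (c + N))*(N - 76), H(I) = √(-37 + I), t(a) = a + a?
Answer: -1288755090 + 33327*I*√173 ≈ -1.2888e+9 + 4.3835e+5*I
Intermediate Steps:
t(a) = 2*a
Y(N, c) = 30 + 6*(-76 + N)*(75 + N + c) (Y(N, c) = 30 + 6*((75 + (c + N))*(N - 76)) = 30 + 6*((75 + (N + c))*(-76 + N)) = 30 + 6*((75 + N + c)*(-76 + N)) = 30 + 6*((-76 + N)*(75 + N + c)) = 30 + 6*(-76 + N)*(75 + N + c))
(t(-89) + 33505)*(Y(26, 28) + H(-136)) = (2*(-89) + 33505)*((-34170 - 456*28 - 6*26 + 6*26² + 6*26*28) + √(-37 - 136)) = (-178 + 33505)*((-34170 - 12768 - 156 + 6*676 + 4368) + √(-173)) = 33327*((-34170 - 12768 - 156 + 4056 + 4368) + I*√173) = 33327*(-38670 + I*√173) = -1288755090 + 33327*I*√173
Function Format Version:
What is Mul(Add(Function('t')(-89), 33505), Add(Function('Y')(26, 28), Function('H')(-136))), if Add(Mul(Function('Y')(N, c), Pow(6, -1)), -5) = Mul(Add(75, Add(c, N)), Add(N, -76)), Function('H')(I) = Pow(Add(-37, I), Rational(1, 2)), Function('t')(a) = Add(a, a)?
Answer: Add(-1288755090, Mul(33327, I, Pow(173, Rational(1, 2)))) ≈ Add(-1.2888e+9, Mul(4.3835e+5, I))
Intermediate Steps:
Function('t')(a) = Mul(2, a)
Function('Y')(N, c) = Add(30, Mul(6, Add(-76, N), Add(75, N, c))) (Function('Y')(N, c) = Add(30, Mul(6, Mul(Add(75, Add(c, N)), Add(N, -76)))) = Add(30, Mul(6, Mul(Add(75, Add(N, c)), Add(-76, N)))) = Add(30, Mul(6, Mul(Add(75, N, c), Add(-76, N)))) = Add(30, Mul(6, Mul(Add(-76, N), Add(75, N, c)))) = Add(30, Mul(6, Add(-76, N), Add(75, N, c))))
Mul(Add(Function('t')(-89), 33505), Add(Function('Y')(26, 28), Function('H')(-136))) = Mul(Add(Mul(2, -89), 33505), Add(Add(-34170, Mul(-456, 28), Mul(-6, 26), Mul(6, Pow(26, 2)), Mul(6, 26, 28)), Pow(Add(-37, -136), Rational(1, 2)))) = Mul(Add(-178, 33505), Add(Add(-34170, -12768, -156, Mul(6, 676), 4368), Pow(-173, Rational(1, 2)))) = Mul(33327, Add(Add(-34170, -12768, -156, 4056, 4368), Mul(I, Pow(173, Rational(1, 2))))) = Mul(33327, Add(-38670, Mul(I, Pow(173, Rational(1, 2))))) = Add(-1288755090, Mul(33327, I, Pow(173, Rational(1, 2))))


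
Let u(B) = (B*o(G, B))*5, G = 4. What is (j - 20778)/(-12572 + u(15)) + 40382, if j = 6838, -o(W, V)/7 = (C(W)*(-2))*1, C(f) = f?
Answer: 84523011/2093 ≈ 40384.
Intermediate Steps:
o(W, V) = 14*W (o(W, V) = -7*W*(-2) = -7*(-2*W) = -(-14)*W = 14*W)
u(B) = 280*B (u(B) = (B*(14*4))*5 = (B*56)*5 = (56*B)*5 = 280*B)
(j - 20778)/(-12572 + u(15)) + 40382 = (6838 - 20778)/(-12572 + 280*15) + 40382 = -13940/(-12572 + 4200) + 40382 = -13940/(-8372) + 40382 = -13940*(-1/8372) + 40382 = 3485/2093 + 40382 = 84523011/2093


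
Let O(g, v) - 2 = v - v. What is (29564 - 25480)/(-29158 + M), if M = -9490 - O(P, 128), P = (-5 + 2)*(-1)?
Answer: -2042/19325 ≈ -0.10567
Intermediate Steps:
P = 3 (P = -3*(-1) = 3)
O(g, v) = 2 (O(g, v) = 2 + (v - v) = 2 + 0 = 2)
M = -9492 (M = -9490 - 1*2 = -9490 - 2 = -9492)
(29564 - 25480)/(-29158 + M) = (29564 - 25480)/(-29158 - 9492) = 4084/(-38650) = 4084*(-1/38650) = -2042/19325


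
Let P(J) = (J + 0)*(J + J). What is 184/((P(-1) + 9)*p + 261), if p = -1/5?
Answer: 460/647 ≈ 0.71097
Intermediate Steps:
P(J) = 2*J**2 (P(J) = J*(2*J) = 2*J**2)
p = -1/5 (p = -1*1/5 = -1/5 ≈ -0.20000)
184/((P(-1) + 9)*p + 261) = 184/((2*(-1)**2 + 9)*(-1/5) + 261) = 184/((2*1 + 9)*(-1/5) + 261) = 184/((2 + 9)*(-1/5) + 261) = 184/(11*(-1/5) + 261) = 184/(-11/5 + 261) = 184/(1294/5) = (5/1294)*184 = 460/647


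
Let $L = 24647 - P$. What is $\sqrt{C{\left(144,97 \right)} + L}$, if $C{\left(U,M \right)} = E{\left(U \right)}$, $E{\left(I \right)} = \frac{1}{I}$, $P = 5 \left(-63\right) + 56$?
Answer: $\frac{\sqrt{3586465}}{12} \approx 157.82$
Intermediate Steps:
$P = -259$ ($P = -315 + 56 = -259$)
$L = 24906$ ($L = 24647 - -259 = 24647 + 259 = 24906$)
$C{\left(U,M \right)} = \frac{1}{U}$
$\sqrt{C{\left(144,97 \right)} + L} = \sqrt{\frac{1}{144} + 24906} = \sqrt{\frac{3586465}{144}} = \frac{\sqrt{3586465}}{12}$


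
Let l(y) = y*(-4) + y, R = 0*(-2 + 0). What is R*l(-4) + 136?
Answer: 136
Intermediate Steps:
R = 0 (R = 0*(-2) = 0)
l(y) = -3*y (l(y) = -4*y + y = -3*y)
R*l(-4) + 136 = 0*(-3*(-4)) + 136 = 0*12 + 136 = 0 + 136 = 136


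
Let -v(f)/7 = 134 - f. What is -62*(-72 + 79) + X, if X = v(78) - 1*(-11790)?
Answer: 10964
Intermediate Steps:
v(f) = -938 + 7*f (v(f) = -7*(134 - f) = -938 + 7*f)
X = 11398 (X = (-938 + 7*78) - 1*(-11790) = (-938 + 546) + 11790 = -392 + 11790 = 11398)
-62*(-72 + 79) + X = -62*(-72 + 79) + 11398 = -62*7 + 11398 = -434 + 11398 = 10964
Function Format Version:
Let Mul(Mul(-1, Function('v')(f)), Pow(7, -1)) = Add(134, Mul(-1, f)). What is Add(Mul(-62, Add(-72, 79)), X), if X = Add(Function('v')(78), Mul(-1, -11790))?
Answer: 10964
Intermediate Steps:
Function('v')(f) = Add(-938, Mul(7, f)) (Function('v')(f) = Mul(-7, Add(134, Mul(-1, f))) = Add(-938, Mul(7, f)))
X = 11398 (X = Add(Add(-938, Mul(7, 78)), Mul(-1, -11790)) = Add(Add(-938, 546), 11790) = Add(-392, 11790) = 11398)
Add(Mul(-62, Add(-72, 79)), X) = Add(Mul(-62, Add(-72, 79)), 11398) = Add(Mul(-62, 7), 11398) = Add(-434, 11398) = 10964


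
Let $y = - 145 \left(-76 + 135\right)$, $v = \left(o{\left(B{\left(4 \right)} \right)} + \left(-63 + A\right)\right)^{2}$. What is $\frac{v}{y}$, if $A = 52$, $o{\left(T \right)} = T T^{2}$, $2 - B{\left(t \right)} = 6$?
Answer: $- \frac{1125}{1711} \approx -0.65751$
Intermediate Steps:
$B{\left(t \right)} = -4$ ($B{\left(t \right)} = 2 - 6 = -4$)
$o{\left(T \right)} = T^{3}$
$v = 5625$ ($v = \left(\left(-4\right)^{3} + \left(-63 + 52\right)\right)^{2} = \left(-64 - 11\right)^{2} = \left(-75\right)^{2} = 5625$)
$y = -8555$ ($y = \left(-145\right) 59 = -8555$)
$\frac{v}{y} = \frac{5625}{-8555} = 5625 \left(- \frac{1}{8555}\right) = - \frac{1125}{1711}$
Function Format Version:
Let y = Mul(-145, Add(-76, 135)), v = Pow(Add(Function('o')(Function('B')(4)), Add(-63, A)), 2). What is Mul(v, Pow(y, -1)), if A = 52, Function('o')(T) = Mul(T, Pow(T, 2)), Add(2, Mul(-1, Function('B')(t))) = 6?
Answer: Rational(-1125, 1711) ≈ -0.65751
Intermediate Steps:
Function('B')(t) = -4 (Function('B')(t) = Add(2, Mul(-1, 6)) = Add(2, -6) = -4)
Function('o')(T) = Pow(T, 3)
v = 5625 (v = Pow(Add(Pow(-4, 3), Add(-63, 52)), 2) = Pow(Add(-64, -11), 2) = Pow(-75, 2) = 5625)
y = -8555 (y = Mul(-145, 59) = -8555)
Mul(v, Pow(y, -1)) = Mul(5625, Pow(-8555, -1)) = Mul(5625, Rational(-1, 8555)) = Rational(-1125, 1711)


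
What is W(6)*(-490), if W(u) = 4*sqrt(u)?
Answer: -1960*sqrt(6) ≈ -4801.0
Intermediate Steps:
W(6)*(-490) = (4*sqrt(6))*(-490) = -1960*sqrt(6)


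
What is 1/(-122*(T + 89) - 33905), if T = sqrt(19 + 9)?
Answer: -44763/2003309417 + 244*sqrt(7)/2003309417 ≈ -2.2022e-5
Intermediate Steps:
T = 2*sqrt(7) (T = sqrt(28) = 2*sqrt(7) ≈ 5.2915)
1/(-122*(T + 89) - 33905) = 1/(-122*(2*sqrt(7) + 89) - 33905) = 1/(-122*(89 + 2*sqrt(7)) - 33905) = 1/((-10858 - 244*sqrt(7)) - 33905) = 1/(-44763 - 244*sqrt(7))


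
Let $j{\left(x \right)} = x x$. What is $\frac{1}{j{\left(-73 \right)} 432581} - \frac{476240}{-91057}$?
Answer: $\frac{1097839948810817}{209906795335493} \approx 5.2301$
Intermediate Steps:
$j{\left(x \right)} = x^{2}$
$\frac{1}{j{\left(-73 \right)} 432581} - \frac{476240}{-91057} = \frac{1}{\left(-73\right)^{2} \cdot 432581} - \frac{476240}{-91057} = \frac{1}{5329} \cdot \frac{1}{432581} - - \frac{476240}{91057} = \frac{1}{5329} \cdot \frac{1}{432581} + \frac{476240}{91057} = \frac{1}{2305224149} + \frac{476240}{91057} = \frac{1097839948810817}{209906795335493}$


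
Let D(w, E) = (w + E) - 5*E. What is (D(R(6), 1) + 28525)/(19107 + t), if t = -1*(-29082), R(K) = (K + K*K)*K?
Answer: 9591/16063 ≈ 0.59709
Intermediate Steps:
R(K) = K*(K + K**2) (R(K) = (K + K**2)*K = K*(K + K**2))
t = 29082
D(w, E) = w - 4*E (D(w, E) = (E + w) - 5*E = w - 4*E)
(D(R(6), 1) + 28525)/(19107 + t) = ((6**2*(1 + 6) - 4*1) + 28525)/(19107 + 29082) = ((36*7 - 4) + 28525)/48189 = ((252 - 4) + 28525)*(1/48189) = (248 + 28525)*(1/48189) = 28773*(1/48189) = 9591/16063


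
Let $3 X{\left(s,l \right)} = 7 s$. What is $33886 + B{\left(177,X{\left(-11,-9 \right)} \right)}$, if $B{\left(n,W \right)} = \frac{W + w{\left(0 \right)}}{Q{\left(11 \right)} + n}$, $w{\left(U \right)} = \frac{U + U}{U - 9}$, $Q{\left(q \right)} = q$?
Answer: $\frac{19111627}{564} \approx 33886.0$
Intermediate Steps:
$w{\left(U \right)} = \frac{2 U}{-9 + U}$
$X{\left(s,l \right)} = \frac{7 s}{3}$
$B{\left(n,W \right)} = \frac{W}{11 + n}$ ($B{\left(n,W \right)} = \frac{W + 2 \cdot 0 \frac{1}{-9 + 0}}{11 + n} = \frac{W + 2 \cdot 0 \frac{1}{-9}}{11 + n} = \frac{W + 2 \cdot 0 \left(- \frac{1}{9}\right)}{11 + n} = \frac{W + 0}{11 + n} = \frac{W}{11 + n}$)
$33886 + B{\left(177,X{\left(-11,-9 \right)} \right)} = 33886 + \frac{\frac{7}{3} \left(-11\right)}{11 + 177} = 33886 - \frac{77}{3 \cdot 188} = 33886 - \frac{77}{564} = \frac{19111627}{564}$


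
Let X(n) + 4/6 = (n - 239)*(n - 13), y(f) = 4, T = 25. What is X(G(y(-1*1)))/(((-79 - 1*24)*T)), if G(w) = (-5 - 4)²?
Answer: 32234/7725 ≈ 4.1727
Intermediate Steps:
G(w) = 81 (G(w) = (-9)² = 81)
X(n) = -⅔ + (-239 + n)*(-13 + n) (X(n) = -⅔ + (n - 239)*(n - 13) = -⅔ + (-239 + n)*(-13 + n))
X(G(y(-1*1)))/(((-79 - 1*24)*T)) = (9319/3 + 81² - 252*81)/(((-79 - 1*24)*25)) = (9319/3 + 6561 - 20412)/(((-79 - 24)*25)) = -32234/(3*((-103*25))) = -32234/3/(-2575) = -32234/3*(-1/2575) = 32234/7725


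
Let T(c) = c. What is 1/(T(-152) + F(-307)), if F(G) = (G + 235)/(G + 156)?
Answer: -151/22880 ≈ -0.0065996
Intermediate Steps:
F(G) = (235 + G)/(156 + G)
1/(T(-152) + F(-307)) = 1/(-152 + (235 - 307)/(156 - 307)) = 1/(-152 - 72/(-151)) = 1/(-152 - 1/151*(-72)) = 1/(-152 + 72/151) = 1/(-22880/151) = -151/22880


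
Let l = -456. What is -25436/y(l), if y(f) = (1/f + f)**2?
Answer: -5289060096/43237795969 ≈ -0.12232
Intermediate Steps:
y(f) = (f + 1/f)**2 (y(f) = (1/f + f)**2 = (f + 1/f)**2)
-25436/y(l) = -25436*207936/(1 + (-456)**2)**2 = -25436*207936/(1 + 207936)**2 = -25436/((1/207936)*207937**2) = -25436/((1/207936)*43237795969) = -25436/43237795969/207936 = -25436*207936/43237795969 = -5289060096/43237795969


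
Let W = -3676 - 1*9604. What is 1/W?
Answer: -1/13280 ≈ -7.5301e-5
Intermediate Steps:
W = -13280 (W = -3676 - 9604 = -13280)
1/W = 1/(-13280) = -1/13280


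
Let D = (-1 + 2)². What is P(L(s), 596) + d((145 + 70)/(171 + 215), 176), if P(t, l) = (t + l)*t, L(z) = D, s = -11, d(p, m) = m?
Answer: 773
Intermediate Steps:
D = 1 (D = 1² = 1)
L(z) = 1
P(t, l) = t*(l + t) (P(t, l) = (l + t)*t = t*(l + t))
P(L(s), 596) + d((145 + 70)/(171 + 215), 176) = 1*(596 + 1) + 176 = 1*597 + 176 = 597 + 176 = 773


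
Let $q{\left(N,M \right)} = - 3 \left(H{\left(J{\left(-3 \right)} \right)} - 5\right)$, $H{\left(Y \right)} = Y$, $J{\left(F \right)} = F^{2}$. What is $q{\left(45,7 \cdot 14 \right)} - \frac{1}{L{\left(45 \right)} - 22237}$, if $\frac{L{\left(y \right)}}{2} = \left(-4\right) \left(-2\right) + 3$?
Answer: $- \frac{266579}{22215} \approx -12.0$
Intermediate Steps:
$L{\left(y \right)} = 22$ ($L{\left(y \right)} = 2 \left(\left(-4\right) \left(-2\right) + 3\right) = 2 \left(8 + 3\right) = 2 \cdot 11 = 22$)
$q{\left(N,M \right)} = -12$ ($q{\left(N,M \right)} = - 3 \left(\left(-3\right)^{2} - 5\right) = - 3 \left(9 - 5\right) = \left(-3\right) 4 = -12$)
$q{\left(45,7 \cdot 14 \right)} - \frac{1}{L{\left(45 \right)} - 22237} = -12 - \frac{1}{22 - 22237} = -12 - \frac{1}{-22215} = -12 - - \frac{1}{22215} = -12 + \frac{1}{22215} = - \frac{266579}{22215}$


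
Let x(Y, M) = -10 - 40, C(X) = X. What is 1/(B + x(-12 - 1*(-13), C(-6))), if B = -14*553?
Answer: -1/7792 ≈ -0.00012834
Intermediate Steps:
x(Y, M) = -50
B = -7742
1/(B + x(-12 - 1*(-13), C(-6))) = 1/(-7742 - 50) = 1/(-7792) = -1/7792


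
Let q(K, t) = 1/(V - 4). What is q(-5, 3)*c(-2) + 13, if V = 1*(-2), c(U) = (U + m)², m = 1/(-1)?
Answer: 23/2 ≈ 11.500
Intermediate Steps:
m = -1
c(U) = (-1 + U)² (c(U) = (U - 1)² = (-1 + U)²)
V = -2
q(K, t) = -⅙ (q(K, t) = 1/(-2 - 4) = 1/(-6) = -⅙)
q(-5, 3)*c(-2) + 13 = -(-1 - 2)²/6 + 13 = -⅙*(-3)² + 13 = -⅙*9 + 13 = -3/2 + 13 = 23/2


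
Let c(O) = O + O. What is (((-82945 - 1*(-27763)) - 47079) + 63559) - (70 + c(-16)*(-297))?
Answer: -48276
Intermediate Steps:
c(O) = 2*O
(((-82945 - 1*(-27763)) - 47079) + 63559) - (70 + c(-16)*(-297)) = (((-82945 - 1*(-27763)) - 47079) + 63559) - (70 + (2*(-16))*(-297)) = (((-82945 + 27763) - 47079) + 63559) - (70 - 32*(-297)) = ((-55182 - 47079) + 63559) - (70 + 9504) = (-102261 + 63559) - 1*9574 = -38702 - 9574 = -48276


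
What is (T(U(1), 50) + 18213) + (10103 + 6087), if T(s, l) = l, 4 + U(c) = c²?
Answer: 34453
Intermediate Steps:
U(c) = -4 + c²
(T(U(1), 50) + 18213) + (10103 + 6087) = (50 + 18213) + (10103 + 6087) = 18263 + 16190 = 34453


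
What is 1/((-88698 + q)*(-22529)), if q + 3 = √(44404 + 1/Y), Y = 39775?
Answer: 3528082275/7050285180509129546 + 5*√2809975039691/7050285180509129546 ≈ 5.0161e-10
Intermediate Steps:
q = -3 + √2809975039691/7955 (q = -3 + √(44404 + 1/39775) = -3 + √(1766169101/39775) = -3 + √2809975039691/7955 ≈ 207.72)
1/((-88698 + q)*(-22529)) = 1/(-88698 + (-3 + √2809975039691/7955)*(-22529)) = -1/22529/(-88701 + √2809975039691/7955) = -1/(22529*(-88701 + √2809975039691/7955))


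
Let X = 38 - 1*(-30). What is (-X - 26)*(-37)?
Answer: 3478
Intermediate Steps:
X = 68 (X = 38 + 30 = 68)
(-X - 26)*(-37) = (-1*68 - 26)*(-37) = (-68 - 26)*(-37) = -94*(-37) = 3478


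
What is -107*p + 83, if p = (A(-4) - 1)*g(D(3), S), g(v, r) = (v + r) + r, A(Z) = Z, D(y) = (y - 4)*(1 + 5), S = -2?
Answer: -5267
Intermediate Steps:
D(y) = -24 + 6*y (D(y) = (-4 + y)*6 = -24 + 6*y)
g(v, r) = v + 2*r (g(v, r) = (r + v) + r = v + 2*r)
p = 50 (p = (-4 - 1)*((-24 + 6*3) + 2*(-2)) = -5*((-24 + 18) - 4) = -5*(-6 - 4) = -5*(-10) = 50)
-107*p + 83 = -107*50 + 83 = -5350 + 83 = -5267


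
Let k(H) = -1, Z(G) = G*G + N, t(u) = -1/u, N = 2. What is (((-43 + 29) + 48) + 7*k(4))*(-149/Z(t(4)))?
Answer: -21456/11 ≈ -1950.5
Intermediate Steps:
Z(G) = 2 + G**2 (Z(G) = G*G + 2 = G**2 + 2 = 2 + G**2)
(((-43 + 29) + 48) + 7*k(4))*(-149/Z(t(4))) = (((-43 + 29) + 48) + 7*(-1))*(-149/(2 + (-1/4)**2)) = ((-14 + 48) - 7)*(-149/(2 + (-1*1/4)**2)) = (34 - 7)*(-149/(2 + (-1/4)**2)) = 27*(-149/(2 + 1/16)) = 27*(-149/33/16) = 27*(-149*16/33) = 27*(-2384/33) = -21456/11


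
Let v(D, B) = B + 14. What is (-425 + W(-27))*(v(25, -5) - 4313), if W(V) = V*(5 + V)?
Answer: -727376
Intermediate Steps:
v(D, B) = 14 + B
(-425 + W(-27))*(v(25, -5) - 4313) = (-425 - 27*(5 - 27))*((14 - 5) - 4313) = (-425 - 27*(-22))*(9 - 4313) = (-425 + 594)*(-4304) = 169*(-4304) = -727376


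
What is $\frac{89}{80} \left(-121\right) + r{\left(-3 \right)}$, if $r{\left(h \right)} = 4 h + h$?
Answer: $- \frac{11969}{80} \approx -149.61$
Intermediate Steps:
$r{\left(h \right)} = 5 h$
$\frac{89}{80} \left(-121\right) + r{\left(-3 \right)} = \frac{89}{80} \left(-121\right) + 5 \left(-3\right) = 89 \cdot \frac{1}{80} \left(-121\right) - 15 = \frac{89}{80} \left(-121\right) - 15 = - \frac{10769}{80} - 15 = - \frac{11969}{80}$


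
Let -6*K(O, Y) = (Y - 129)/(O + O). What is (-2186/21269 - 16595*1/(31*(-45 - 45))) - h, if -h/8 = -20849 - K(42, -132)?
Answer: -13856389852285/83076714 ≈ -1.6679e+5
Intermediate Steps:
K(O, Y) = -(-129 + Y)/(12*O) (K(O, Y) = -(Y - 129)/(6*(O + O)) = -(-129 + Y)/(6*(2*O)) = -(-129 + Y)*1/(2*O)/6 = -(-129 + Y)/(12*O))
h = 1167573/7 (h = -8*(-20849 - (129 - 1*(-132))/(12*42)) = -8*(-20849 - (129 + 132)/(12*42)) = -8*(-20849 - 261/(12*42)) = -8*(-20849 - 1*29/56) = -8*(-20849 - 29/56) = -8*(-1167573/56) = 1167573/7 ≈ 1.6680e+5)
(-2186/21269 - 16595*1/(31*(-45 - 45))) - h = (-2186/21269 - 16595*1/(31*(-45 - 45))) - 1*1167573/7 = (-2186*1/21269 - 16595/(31*(-90))) - 1167573/7 = (-2186/21269 - 16595/(-2790)) - 1167573/7 = (-2186/21269 - 16595*(-1/2790)) - 1167573/7 = (-2186/21269 + 3319/558) - 1167573/7 = 69372023/11868102 - 1167573/7 = -13856389852285/83076714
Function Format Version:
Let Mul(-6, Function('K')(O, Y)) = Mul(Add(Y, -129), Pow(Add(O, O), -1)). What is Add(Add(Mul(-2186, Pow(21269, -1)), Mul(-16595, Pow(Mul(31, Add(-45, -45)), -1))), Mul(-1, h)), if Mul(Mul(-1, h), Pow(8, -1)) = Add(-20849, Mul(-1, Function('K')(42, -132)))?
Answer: Rational(-13856389852285, 83076714) ≈ -1.6679e+5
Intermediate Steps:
Function('K')(O, Y) = Mul(Rational(-1, 12), Pow(O, -1), Add(-129, Y)) (Function('K')(O, Y) = Mul(Rational(-1, 6), Mul(Add(Y, -129), Pow(Add(O, O), -1))) = Mul(Rational(-1, 6), Mul(Add(-129, Y), Pow(Mul(2, O), -1))) = Mul(Rational(-1, 6), Mul(Add(-129, Y), Mul(Rational(1, 2), Pow(O, -1)))) = Mul(Rational(-1, 6), Mul(Rational(1, 2), Pow(O, -1), Add(-129, Y))) = Mul(Rational(-1, 12), Pow(O, -1), Add(-129, Y)))
h = Rational(1167573, 7) (h = Mul(-8, Add(-20849, Mul(-1, Mul(Rational(1, 12), Pow(42, -1), Add(129, Mul(-1, -132)))))) = Mul(-8, Add(-20849, Mul(-1, Mul(Rational(1, 12), Rational(1, 42), Add(129, 132))))) = Mul(-8, Add(-20849, Mul(-1, Mul(Rational(1, 12), Rational(1, 42), 261)))) = Mul(-8, Add(-20849, Mul(-1, Rational(29, 56)))) = Mul(-8, Add(-20849, Rational(-29, 56))) = Mul(-8, Rational(-1167573, 56)) = Rational(1167573, 7) ≈ 1.6680e+5)
Add(Add(Mul(-2186, Pow(21269, -1)), Mul(-16595, Pow(Mul(31, Add(-45, -45)), -1))), Mul(-1, h)) = Add(Add(Mul(-2186, Pow(21269, -1)), Mul(-16595, Pow(Mul(31, Add(-45, -45)), -1))), Mul(-1, Rational(1167573, 7))) = Add(Add(Mul(-2186, Rational(1, 21269)), Mul(-16595, Pow(Mul(31, -90), -1))), Rational(-1167573, 7)) = Add(Add(Rational(-2186, 21269), Mul(-16595, Pow(-2790, -1))), Rational(-1167573, 7)) = Add(Add(Rational(-2186, 21269), Mul(-16595, Rational(-1, 2790))), Rational(-1167573, 7)) = Add(Add(Rational(-2186, 21269), Rational(3319, 558)), Rational(-1167573, 7)) = Add(Rational(69372023, 11868102), Rational(-1167573, 7)) = Rational(-13856389852285, 83076714)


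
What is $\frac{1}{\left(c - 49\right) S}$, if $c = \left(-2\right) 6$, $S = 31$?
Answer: $- \frac{1}{1891} \approx -0.00052882$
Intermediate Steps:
$c = -12$
$\frac{1}{\left(c - 49\right) S} = \frac{1}{\left(-12 - 49\right) 31} = \frac{1}{\left(-61\right) 31} = \frac{1}{-1891} = - \frac{1}{1891}$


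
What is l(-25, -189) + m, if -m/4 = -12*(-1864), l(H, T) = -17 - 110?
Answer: -89599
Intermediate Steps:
l(H, T) = -127
m = -89472 (m = -(-48)*(-1864) = -4*22368 = -89472)
l(-25, -189) + m = -127 - 89472 = -89599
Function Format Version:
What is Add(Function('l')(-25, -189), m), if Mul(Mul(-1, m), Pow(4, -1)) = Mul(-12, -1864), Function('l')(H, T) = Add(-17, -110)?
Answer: -89599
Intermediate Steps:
Function('l')(H, T) = -127
m = -89472 (m = Mul(-4, Mul(-12, -1864)) = Mul(-4, 22368) = -89472)
Add(Function('l')(-25, -189), m) = Add(-127, -89472) = -89599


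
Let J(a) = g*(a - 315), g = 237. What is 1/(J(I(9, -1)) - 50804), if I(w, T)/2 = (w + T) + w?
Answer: -1/117401 ≈ -8.5178e-6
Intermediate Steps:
I(w, T) = 2*T + 4*w (I(w, T) = 2*((w + T) + w) = 2*((T + w) + w) = 2*(T + 2*w) = 2*T + 4*w)
J(a) = -74655 + 237*a (J(a) = 237*(a - 315) = 237*(-315 + a) = -74655 + 237*a)
1/(J(I(9, -1)) - 50804) = 1/((-74655 + 237*(2*(-1) + 4*9)) - 50804) = 1/((-74655 + 237*(-2 + 36)) - 50804) = 1/((-74655 + 237*34) - 50804) = 1/((-74655 + 8058) - 50804) = 1/(-66597 - 50804) = 1/(-117401) = -1/117401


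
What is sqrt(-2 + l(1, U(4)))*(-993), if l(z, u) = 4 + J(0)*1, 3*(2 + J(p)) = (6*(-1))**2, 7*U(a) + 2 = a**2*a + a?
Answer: -1986*sqrt(3) ≈ -3439.9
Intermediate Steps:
U(a) = -2/7 + a/7 + a**3/7 (U(a) = -2/7 + (a**2*a + a)/7 = -2/7 + (a**3 + a)/7 = -2/7 + (a + a**3)/7 = -2/7 + (a/7 + a**3/7) = -2/7 + a/7 + a**3/7)
J(p) = 10 (J(p) = -2 + (6*(-1))**2/3 = -2 + (1/3)*(-6)**2 = -2 + (1/3)*36 = -2 + 12 = 10)
l(z, u) = 14 (l(z, u) = 4 + 10*1 = 4 + 10 = 14)
sqrt(-2 + l(1, U(4)))*(-993) = sqrt(-2 + 14)*(-993) = sqrt(12)*(-993) = (2*sqrt(3))*(-993) = -1986*sqrt(3)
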